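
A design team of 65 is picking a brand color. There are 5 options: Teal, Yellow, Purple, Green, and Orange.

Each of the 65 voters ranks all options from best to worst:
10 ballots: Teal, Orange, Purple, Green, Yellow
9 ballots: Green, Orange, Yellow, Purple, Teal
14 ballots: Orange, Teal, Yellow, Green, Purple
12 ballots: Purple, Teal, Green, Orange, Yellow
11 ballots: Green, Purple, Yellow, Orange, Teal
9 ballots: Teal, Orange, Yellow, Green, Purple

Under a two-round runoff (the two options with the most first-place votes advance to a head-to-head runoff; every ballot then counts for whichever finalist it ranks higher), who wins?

Round 1 first-place votes: Teal 19, Yellow 0, Purple 12, Green 20, Orange 14. Green and Teal advance.
Runoff: Green is ranked above Teal on 20 ballots, Teal above Green on 45.

Teal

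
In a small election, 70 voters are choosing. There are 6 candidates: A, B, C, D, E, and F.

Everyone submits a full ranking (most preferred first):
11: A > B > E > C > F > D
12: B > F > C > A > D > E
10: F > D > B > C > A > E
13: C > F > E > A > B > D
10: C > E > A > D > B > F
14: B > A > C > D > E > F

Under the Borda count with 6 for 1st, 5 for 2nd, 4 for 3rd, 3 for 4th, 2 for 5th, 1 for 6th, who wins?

C

A: 11×6 + 12×3 + 10×2 + 13×3 + 10×4 + 14×5 = 271
B: 11×5 + 12×6 + 10×4 + 13×2 + 10×2 + 14×6 = 297
C: 11×3 + 12×4 + 10×3 + 13×6 + 10×6 + 14×4 = 305
D: 11×1 + 12×2 + 10×5 + 13×1 + 10×3 + 14×3 = 170
E: 11×4 + 12×1 + 10×1 + 13×4 + 10×5 + 14×2 = 196
F: 11×2 + 12×5 + 10×6 + 13×5 + 10×1 + 14×1 = 231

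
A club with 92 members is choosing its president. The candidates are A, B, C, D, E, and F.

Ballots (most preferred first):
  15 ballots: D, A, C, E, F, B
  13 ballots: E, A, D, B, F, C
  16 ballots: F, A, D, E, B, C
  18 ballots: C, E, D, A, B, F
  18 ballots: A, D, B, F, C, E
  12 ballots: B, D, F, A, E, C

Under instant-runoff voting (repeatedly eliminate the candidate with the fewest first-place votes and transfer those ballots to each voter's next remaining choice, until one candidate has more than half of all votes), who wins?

Round 1: A 18, B 12, C 18, D 15, E 13, F 16. B eliminated.
Round 2: A 18, C 18, D 27, E 13, F 16. E eliminated.
Round 3: A 31, C 18, D 27, F 16. F eliminated.
Round 4: A 47, C 18, D 27. A has a majority (≥47).

A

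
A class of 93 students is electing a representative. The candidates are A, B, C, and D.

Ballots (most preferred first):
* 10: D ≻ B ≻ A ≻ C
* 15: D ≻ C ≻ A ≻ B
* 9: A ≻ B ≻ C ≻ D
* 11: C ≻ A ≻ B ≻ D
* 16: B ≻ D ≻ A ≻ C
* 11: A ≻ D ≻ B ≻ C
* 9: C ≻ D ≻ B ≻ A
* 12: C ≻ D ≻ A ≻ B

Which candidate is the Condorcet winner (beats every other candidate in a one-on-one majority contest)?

D

D vs A: 62–31
D vs B: 57–36
D vs C: 52–41
D beats every other candidate.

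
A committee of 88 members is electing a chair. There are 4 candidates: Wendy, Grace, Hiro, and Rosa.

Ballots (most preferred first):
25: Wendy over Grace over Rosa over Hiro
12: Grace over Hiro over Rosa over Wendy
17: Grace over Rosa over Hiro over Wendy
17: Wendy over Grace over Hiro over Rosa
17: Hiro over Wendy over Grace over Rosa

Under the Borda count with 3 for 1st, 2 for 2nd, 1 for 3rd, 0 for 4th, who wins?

Wendy: 25×3 + 12×0 + 17×0 + 17×3 + 17×2 = 160
Grace: 25×2 + 12×3 + 17×3 + 17×2 + 17×1 = 188
Hiro: 25×0 + 12×2 + 17×1 + 17×1 + 17×3 = 109
Rosa: 25×1 + 12×1 + 17×2 + 17×0 + 17×0 = 71

Grace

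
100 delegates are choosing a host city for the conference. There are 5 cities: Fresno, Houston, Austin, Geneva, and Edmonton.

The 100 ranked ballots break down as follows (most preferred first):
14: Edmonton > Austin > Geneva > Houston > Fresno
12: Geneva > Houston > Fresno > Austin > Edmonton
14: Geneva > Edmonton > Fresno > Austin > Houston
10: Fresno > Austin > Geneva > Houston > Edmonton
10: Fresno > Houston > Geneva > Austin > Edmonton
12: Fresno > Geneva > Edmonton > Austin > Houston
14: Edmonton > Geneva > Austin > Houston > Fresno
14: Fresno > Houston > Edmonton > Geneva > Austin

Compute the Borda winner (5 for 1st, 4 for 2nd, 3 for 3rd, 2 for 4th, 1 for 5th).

Fresno: 14×1 + 12×3 + 14×3 + 10×5 + 10×5 + 12×5 + 14×1 + 14×5 = 336
Houston: 14×2 + 12×4 + 14×1 + 10×2 + 10×4 + 12×1 + 14×2 + 14×4 = 246
Austin: 14×4 + 12×2 + 14×2 + 10×4 + 10×2 + 12×2 + 14×3 + 14×1 = 248
Geneva: 14×3 + 12×5 + 14×5 + 10×3 + 10×3 + 12×4 + 14×4 + 14×2 = 364
Edmonton: 14×5 + 12×1 + 14×4 + 10×1 + 10×1 + 12×3 + 14×5 + 14×3 = 306

Geneva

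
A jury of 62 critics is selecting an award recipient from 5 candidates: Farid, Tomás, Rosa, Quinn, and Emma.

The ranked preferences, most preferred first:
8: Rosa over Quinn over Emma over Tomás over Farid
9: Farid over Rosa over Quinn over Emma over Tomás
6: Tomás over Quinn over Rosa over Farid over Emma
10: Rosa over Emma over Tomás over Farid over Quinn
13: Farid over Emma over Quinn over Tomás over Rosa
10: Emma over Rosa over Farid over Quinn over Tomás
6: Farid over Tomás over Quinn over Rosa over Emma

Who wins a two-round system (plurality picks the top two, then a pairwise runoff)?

Round 1 first-place votes: Farid 28, Tomás 6, Rosa 18, Quinn 0, Emma 10. Farid and Rosa advance.
Runoff: Farid is ranked above Rosa on 28 ballots, Rosa above Farid on 34.

Rosa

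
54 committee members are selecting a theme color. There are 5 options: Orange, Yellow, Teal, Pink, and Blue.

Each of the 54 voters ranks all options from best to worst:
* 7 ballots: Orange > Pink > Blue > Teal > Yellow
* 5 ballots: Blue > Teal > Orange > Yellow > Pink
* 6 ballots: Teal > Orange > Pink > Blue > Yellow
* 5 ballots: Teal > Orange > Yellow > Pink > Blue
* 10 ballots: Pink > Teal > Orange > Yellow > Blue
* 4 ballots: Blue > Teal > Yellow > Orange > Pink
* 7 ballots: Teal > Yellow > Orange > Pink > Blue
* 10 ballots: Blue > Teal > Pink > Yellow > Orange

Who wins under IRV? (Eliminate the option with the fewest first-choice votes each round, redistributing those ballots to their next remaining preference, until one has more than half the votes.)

Round 1: Orange 7, Yellow 0, Teal 18, Pink 10, Blue 19. Yellow eliminated.
Round 2: Orange 7, Teal 18, Pink 10, Blue 19. Orange eliminated.
Round 3: Teal 18, Pink 17, Blue 19. Pink eliminated.
Round 4: Teal 28, Blue 26. Teal has a majority (≥28).

Teal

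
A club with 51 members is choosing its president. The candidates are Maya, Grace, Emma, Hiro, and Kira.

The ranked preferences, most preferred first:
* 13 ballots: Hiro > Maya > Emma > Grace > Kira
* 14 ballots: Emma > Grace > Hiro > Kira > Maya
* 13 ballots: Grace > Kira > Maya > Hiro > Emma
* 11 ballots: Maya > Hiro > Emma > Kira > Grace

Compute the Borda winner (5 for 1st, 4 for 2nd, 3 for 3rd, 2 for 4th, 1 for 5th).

Hiro

Maya: 13×4 + 14×1 + 13×3 + 11×5 = 160
Grace: 13×2 + 14×4 + 13×5 + 11×1 = 158
Emma: 13×3 + 14×5 + 13×1 + 11×3 = 155
Hiro: 13×5 + 14×3 + 13×2 + 11×4 = 177
Kira: 13×1 + 14×2 + 13×4 + 11×2 = 115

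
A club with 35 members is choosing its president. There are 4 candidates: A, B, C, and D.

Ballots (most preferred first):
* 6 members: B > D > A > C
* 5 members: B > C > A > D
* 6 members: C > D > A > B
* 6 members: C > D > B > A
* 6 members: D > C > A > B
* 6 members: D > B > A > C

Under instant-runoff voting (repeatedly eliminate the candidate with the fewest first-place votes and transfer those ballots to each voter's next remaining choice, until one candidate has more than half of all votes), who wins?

D

Round 1: A 0, B 11, C 12, D 12. A eliminated.
Round 2: B 11, C 12, D 12. B eliminated.
Round 3: C 17, D 18. D has a majority (≥18).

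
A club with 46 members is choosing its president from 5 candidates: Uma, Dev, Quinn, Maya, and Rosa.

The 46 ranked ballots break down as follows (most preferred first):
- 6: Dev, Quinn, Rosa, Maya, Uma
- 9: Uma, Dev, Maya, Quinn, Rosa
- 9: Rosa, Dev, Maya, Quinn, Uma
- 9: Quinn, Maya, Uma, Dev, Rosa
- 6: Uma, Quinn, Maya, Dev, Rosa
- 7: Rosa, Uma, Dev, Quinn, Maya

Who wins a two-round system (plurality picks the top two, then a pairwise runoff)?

Round 1 first-place votes: Uma 15, Dev 6, Quinn 9, Maya 0, Rosa 16. Rosa and Uma advance.
Runoff: Rosa is ranked above Uma on 22 ballots, Uma above Rosa on 24.

Uma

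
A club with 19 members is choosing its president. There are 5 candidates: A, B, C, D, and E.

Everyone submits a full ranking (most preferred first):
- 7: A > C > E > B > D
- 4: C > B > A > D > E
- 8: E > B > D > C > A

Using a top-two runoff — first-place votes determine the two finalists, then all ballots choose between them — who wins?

Round 1 first-place votes: A 7, B 0, C 4, D 0, E 8. E and A advance.
Runoff: E is ranked above A on 8 ballots, A above E on 11.

A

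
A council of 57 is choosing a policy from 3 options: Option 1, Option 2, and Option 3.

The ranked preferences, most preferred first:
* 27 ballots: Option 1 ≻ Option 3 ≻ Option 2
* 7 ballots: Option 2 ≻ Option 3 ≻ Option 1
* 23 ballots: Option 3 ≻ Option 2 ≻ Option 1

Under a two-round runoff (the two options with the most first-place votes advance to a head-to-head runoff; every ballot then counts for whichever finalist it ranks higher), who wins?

Round 1 first-place votes: Option 1 27, Option 2 7, Option 3 23. Option 1 and Option 3 advance.
Runoff: Option 1 is ranked above Option 3 on 27 ballots, Option 3 above Option 1 on 30.

Option 3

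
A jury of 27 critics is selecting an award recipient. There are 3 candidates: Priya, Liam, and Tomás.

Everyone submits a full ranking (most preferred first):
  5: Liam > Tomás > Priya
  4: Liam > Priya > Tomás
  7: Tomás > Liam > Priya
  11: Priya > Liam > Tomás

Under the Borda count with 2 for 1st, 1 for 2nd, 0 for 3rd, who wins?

Priya: 5×0 + 4×1 + 7×0 + 11×2 = 26
Liam: 5×2 + 4×2 + 7×1 + 11×1 = 36
Tomás: 5×1 + 4×0 + 7×2 + 11×0 = 19

Liam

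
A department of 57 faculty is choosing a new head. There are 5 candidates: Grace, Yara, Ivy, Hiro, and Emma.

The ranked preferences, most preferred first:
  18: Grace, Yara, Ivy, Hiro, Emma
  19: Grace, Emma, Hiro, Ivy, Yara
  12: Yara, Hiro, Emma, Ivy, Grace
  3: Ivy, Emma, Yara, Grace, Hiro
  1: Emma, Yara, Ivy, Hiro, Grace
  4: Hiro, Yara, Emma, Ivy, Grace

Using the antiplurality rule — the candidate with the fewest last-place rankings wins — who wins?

Ivy

Last-place votes: Grace 17, Yara 19, Ivy 0, Hiro 3, Emma 18.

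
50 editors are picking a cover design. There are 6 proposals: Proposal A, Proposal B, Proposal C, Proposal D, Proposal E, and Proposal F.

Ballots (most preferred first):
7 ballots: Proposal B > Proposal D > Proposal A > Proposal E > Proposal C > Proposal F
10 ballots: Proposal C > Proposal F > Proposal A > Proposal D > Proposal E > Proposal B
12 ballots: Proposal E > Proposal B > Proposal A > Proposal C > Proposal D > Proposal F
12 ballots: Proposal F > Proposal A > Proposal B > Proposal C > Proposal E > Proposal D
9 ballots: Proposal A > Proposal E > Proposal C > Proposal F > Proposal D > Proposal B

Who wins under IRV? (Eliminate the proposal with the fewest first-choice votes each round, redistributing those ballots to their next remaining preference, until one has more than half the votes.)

Round 1: Proposal A 9, Proposal B 7, Proposal C 10, Proposal D 0, Proposal E 12, Proposal F 12. Proposal D eliminated.
Round 2: Proposal A 9, Proposal B 7, Proposal C 10, Proposal E 12, Proposal F 12. Proposal B eliminated.
Round 3: Proposal A 16, Proposal C 10, Proposal E 12, Proposal F 12. Proposal C eliminated.
Round 4: Proposal A 16, Proposal E 12, Proposal F 22. Proposal E eliminated.
Round 5: Proposal A 28, Proposal F 22. Proposal A has a majority (≥26).

Proposal A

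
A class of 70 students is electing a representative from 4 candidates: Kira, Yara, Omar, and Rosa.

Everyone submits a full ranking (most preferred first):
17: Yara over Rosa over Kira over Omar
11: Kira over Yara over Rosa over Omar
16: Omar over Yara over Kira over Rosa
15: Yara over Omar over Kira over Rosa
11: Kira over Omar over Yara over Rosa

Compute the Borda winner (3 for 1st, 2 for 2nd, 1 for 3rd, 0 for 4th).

Yara

Kira: 17×1 + 11×3 + 16×1 + 15×1 + 11×3 = 114
Yara: 17×3 + 11×2 + 16×2 + 15×3 + 11×1 = 161
Omar: 17×0 + 11×0 + 16×3 + 15×2 + 11×2 = 100
Rosa: 17×2 + 11×1 + 16×0 + 15×0 + 11×0 = 45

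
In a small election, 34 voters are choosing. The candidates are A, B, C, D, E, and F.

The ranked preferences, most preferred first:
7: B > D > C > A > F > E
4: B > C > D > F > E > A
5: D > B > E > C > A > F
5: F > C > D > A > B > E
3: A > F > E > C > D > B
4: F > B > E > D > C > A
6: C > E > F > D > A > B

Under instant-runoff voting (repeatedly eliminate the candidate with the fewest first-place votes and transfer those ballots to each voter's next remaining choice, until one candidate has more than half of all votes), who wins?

Round 1: A 3, B 11, C 6, D 5, E 0, F 9. E eliminated.
Round 2: A 3, B 11, C 6, D 5, F 9. A eliminated.
Round 3: B 11, C 6, D 5, F 12. D eliminated.
Round 4: B 16, C 6, F 12. C eliminated.
Round 5: B 16, F 18. F has a majority (≥18).

F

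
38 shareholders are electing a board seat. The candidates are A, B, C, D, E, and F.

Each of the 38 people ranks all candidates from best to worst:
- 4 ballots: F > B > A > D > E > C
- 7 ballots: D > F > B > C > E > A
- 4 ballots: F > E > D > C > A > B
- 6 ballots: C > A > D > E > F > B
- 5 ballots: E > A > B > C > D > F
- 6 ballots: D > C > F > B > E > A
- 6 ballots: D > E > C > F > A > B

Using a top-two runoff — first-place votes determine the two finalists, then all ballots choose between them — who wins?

D

Round 1 first-place votes: A 0, B 0, C 6, D 19, E 5, F 8. D and F advance.
Runoff: D is ranked above F on 30 ballots, F above D on 8.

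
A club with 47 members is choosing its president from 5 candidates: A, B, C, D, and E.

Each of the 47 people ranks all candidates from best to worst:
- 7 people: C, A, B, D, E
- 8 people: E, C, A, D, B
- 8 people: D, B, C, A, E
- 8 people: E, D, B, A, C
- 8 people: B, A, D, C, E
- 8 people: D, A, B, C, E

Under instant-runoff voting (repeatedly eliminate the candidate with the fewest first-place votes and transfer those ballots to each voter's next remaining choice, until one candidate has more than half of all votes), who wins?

D

Round 1: A 0, B 8, C 7, D 16, E 16. A eliminated.
Round 2: B 8, C 7, D 16, E 16. C eliminated.
Round 3: B 15, D 16, E 16. B eliminated.
Round 4: D 31, E 16. D has a majority (≥24).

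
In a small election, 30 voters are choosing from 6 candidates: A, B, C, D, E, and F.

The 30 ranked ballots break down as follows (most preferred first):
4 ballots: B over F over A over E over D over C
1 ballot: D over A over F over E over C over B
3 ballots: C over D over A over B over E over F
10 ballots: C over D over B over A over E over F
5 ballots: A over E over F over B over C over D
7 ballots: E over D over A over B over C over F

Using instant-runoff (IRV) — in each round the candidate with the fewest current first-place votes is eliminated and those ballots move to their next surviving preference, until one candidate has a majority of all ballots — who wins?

Round 1: A 5, B 4, C 13, D 1, E 7, F 0. F eliminated.
Round 2: A 5, B 4, C 13, D 1, E 7. D eliminated.
Round 3: A 6, B 4, C 13, E 7. B eliminated.
Round 4: A 10, C 13, E 7. E eliminated.
Round 5: A 17, C 13. A has a majority (≥16).

A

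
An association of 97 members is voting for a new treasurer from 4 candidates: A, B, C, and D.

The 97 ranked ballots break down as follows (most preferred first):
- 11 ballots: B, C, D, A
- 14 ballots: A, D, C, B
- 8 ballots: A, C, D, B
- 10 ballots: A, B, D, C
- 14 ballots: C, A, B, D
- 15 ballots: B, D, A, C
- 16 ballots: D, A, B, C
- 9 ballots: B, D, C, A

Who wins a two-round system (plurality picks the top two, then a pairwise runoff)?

A

Round 1 first-place votes: A 32, B 35, C 14, D 16. B and A advance.
Runoff: B is ranked above A on 35 ballots, A above B on 62.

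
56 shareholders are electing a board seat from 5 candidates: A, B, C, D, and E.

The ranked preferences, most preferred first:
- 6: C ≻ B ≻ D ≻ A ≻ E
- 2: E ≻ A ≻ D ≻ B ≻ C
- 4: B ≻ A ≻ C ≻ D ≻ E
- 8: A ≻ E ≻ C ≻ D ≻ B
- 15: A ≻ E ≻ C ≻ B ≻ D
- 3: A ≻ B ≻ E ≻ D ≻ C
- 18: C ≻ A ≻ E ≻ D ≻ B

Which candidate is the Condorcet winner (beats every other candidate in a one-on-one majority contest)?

A vs B: 46–10
A vs C: 32–24
A vs D: 50–6
A vs E: 54–2
A beats every other candidate.

A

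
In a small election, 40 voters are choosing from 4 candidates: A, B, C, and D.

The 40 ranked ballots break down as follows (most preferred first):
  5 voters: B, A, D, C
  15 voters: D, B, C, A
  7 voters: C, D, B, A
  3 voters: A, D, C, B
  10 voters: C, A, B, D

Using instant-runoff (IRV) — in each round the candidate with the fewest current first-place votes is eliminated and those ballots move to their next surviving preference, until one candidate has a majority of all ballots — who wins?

Round 1: A 3, B 5, C 17, D 15. A eliminated.
Round 2: B 5, C 17, D 18. B eliminated.
Round 3: C 17, D 23. D has a majority (≥21).

D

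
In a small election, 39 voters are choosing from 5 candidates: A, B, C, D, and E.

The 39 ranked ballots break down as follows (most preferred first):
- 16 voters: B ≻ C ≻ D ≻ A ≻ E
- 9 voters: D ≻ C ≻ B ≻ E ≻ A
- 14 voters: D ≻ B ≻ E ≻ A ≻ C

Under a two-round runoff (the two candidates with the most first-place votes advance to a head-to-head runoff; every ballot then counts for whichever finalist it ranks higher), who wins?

Round 1 first-place votes: A 0, B 16, C 0, D 23, E 0. D and B advance.
Runoff: D is ranked above B on 23 ballots, B above D on 16.

D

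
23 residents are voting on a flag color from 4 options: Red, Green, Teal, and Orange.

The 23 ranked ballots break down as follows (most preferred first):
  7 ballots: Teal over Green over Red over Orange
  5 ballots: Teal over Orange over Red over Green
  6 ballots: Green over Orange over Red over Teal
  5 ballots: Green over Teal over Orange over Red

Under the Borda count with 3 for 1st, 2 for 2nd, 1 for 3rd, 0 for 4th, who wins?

Green

Red: 7×1 + 5×1 + 6×1 + 5×0 = 18
Green: 7×2 + 5×0 + 6×3 + 5×3 = 47
Teal: 7×3 + 5×3 + 6×0 + 5×2 = 46
Orange: 7×0 + 5×2 + 6×2 + 5×1 = 27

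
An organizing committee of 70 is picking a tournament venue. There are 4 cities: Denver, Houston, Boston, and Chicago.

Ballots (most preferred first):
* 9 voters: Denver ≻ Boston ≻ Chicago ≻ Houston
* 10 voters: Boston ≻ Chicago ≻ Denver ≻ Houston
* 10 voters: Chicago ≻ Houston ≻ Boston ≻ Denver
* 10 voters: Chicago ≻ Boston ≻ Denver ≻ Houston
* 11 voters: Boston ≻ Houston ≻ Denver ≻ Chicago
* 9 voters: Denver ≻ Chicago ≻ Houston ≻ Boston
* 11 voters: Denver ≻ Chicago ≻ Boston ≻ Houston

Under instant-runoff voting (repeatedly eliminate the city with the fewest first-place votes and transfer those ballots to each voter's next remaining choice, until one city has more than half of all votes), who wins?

Boston

Round 1: Denver 29, Houston 0, Boston 21, Chicago 20. Houston eliminated.
Round 2: Denver 29, Boston 21, Chicago 20. Chicago eliminated.
Round 3: Denver 29, Boston 41. Boston has a majority (≥36).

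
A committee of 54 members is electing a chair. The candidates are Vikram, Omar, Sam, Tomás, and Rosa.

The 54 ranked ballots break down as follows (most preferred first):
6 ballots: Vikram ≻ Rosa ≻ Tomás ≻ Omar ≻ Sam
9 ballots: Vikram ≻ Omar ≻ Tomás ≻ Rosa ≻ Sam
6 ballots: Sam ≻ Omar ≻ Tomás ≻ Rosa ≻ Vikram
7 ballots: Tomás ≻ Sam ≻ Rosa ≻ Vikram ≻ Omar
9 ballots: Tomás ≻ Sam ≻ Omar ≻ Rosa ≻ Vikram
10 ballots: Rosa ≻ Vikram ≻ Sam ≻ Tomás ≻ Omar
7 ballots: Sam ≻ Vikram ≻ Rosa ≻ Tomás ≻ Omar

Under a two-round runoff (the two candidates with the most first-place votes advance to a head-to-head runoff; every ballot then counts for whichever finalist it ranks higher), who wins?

Vikram

Round 1 first-place votes: Vikram 15, Omar 0, Sam 13, Tomás 16, Rosa 10. Tomás and Vikram advance.
Runoff: Tomás is ranked above Vikram on 22 ballots, Vikram above Tomás on 32.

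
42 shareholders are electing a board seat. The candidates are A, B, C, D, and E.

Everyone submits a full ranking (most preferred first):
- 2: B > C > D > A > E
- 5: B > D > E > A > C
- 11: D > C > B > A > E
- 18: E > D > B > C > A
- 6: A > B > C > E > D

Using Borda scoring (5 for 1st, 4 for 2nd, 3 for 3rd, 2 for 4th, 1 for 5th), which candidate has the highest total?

A: 2×2 + 5×2 + 11×2 + 18×1 + 6×5 = 84
B: 2×5 + 5×5 + 11×3 + 18×3 + 6×4 = 146
C: 2×4 + 5×1 + 11×4 + 18×2 + 6×3 = 111
D: 2×3 + 5×4 + 11×5 + 18×4 + 6×1 = 159
E: 2×1 + 5×3 + 11×1 + 18×5 + 6×2 = 130

D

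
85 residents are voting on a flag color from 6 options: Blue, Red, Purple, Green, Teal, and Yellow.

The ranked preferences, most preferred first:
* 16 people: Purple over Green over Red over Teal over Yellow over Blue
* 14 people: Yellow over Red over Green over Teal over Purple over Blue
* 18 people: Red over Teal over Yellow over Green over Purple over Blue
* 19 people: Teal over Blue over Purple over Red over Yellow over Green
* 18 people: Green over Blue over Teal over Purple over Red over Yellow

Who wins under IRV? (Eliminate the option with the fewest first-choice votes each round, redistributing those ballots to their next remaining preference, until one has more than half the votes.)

Round 1: Blue 0, Red 18, Purple 16, Green 18, Teal 19, Yellow 14. Blue eliminated.
Round 2: Red 18, Purple 16, Green 18, Teal 19, Yellow 14. Yellow eliminated.
Round 3: Red 32, Purple 16, Green 18, Teal 19. Purple eliminated.
Round 4: Red 32, Green 34, Teal 19. Teal eliminated.
Round 5: Red 51, Green 34. Red has a majority (≥43).

Red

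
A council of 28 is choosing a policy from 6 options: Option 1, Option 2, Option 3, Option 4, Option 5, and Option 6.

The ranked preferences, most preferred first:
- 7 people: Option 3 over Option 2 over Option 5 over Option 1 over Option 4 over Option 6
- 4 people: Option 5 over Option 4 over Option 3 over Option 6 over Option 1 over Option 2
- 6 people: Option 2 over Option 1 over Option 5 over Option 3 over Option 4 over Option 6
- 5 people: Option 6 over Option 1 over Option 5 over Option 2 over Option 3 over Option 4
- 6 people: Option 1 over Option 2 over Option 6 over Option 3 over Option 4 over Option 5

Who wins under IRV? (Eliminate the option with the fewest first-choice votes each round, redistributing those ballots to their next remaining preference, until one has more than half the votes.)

Round 1: Option 1 6, Option 2 6, Option 3 7, Option 4 0, Option 5 4, Option 6 5. Option 4 eliminated.
Round 2: Option 1 6, Option 2 6, Option 3 7, Option 5 4, Option 6 5. Option 5 eliminated.
Round 3: Option 1 6, Option 2 6, Option 3 11, Option 6 5. Option 6 eliminated.
Round 4: Option 1 11, Option 2 6, Option 3 11. Option 2 eliminated.
Round 5: Option 1 17, Option 3 11. Option 1 has a majority (≥15).

Option 1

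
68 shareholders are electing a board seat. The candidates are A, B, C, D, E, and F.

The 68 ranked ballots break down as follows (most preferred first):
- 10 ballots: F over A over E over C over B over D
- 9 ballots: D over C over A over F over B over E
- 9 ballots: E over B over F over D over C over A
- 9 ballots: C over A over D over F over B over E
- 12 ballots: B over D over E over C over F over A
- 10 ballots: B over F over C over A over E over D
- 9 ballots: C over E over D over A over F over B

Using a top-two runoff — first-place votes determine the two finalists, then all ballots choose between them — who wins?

Round 1 first-place votes: A 0, B 22, C 18, D 9, E 9, F 10. B and C advance.
Runoff: B is ranked above C on 31 ballots, C above B on 37.

C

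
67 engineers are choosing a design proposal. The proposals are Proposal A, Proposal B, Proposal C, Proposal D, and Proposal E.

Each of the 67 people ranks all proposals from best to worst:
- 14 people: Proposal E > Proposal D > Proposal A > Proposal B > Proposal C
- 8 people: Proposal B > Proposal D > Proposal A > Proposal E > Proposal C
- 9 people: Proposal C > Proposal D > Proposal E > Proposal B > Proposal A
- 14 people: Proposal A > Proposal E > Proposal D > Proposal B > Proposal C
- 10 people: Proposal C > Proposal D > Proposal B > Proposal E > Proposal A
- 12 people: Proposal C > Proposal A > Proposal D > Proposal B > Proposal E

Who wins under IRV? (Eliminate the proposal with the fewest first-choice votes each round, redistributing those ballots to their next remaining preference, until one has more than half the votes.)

Round 1: Proposal A 14, Proposal B 8, Proposal C 31, Proposal D 0, Proposal E 14. Proposal D eliminated.
Round 2: Proposal A 14, Proposal B 8, Proposal C 31, Proposal E 14. Proposal B eliminated.
Round 3: Proposal A 22, Proposal C 31, Proposal E 14. Proposal E eliminated.
Round 4: Proposal A 36, Proposal C 31. Proposal A has a majority (≥34).

Proposal A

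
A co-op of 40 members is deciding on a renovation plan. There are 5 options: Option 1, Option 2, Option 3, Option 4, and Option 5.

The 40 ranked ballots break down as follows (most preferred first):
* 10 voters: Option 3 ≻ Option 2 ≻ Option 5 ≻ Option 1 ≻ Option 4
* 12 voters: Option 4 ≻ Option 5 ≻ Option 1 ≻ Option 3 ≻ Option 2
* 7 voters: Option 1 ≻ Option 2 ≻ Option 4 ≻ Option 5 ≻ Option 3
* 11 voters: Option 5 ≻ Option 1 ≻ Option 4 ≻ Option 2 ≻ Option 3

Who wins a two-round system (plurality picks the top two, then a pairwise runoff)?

Option 5

Round 1 first-place votes: Option 1 7, Option 2 0, Option 3 10, Option 4 12, Option 5 11. Option 4 and Option 5 advance.
Runoff: Option 4 is ranked above Option 5 on 19 ballots, Option 5 above Option 4 on 21.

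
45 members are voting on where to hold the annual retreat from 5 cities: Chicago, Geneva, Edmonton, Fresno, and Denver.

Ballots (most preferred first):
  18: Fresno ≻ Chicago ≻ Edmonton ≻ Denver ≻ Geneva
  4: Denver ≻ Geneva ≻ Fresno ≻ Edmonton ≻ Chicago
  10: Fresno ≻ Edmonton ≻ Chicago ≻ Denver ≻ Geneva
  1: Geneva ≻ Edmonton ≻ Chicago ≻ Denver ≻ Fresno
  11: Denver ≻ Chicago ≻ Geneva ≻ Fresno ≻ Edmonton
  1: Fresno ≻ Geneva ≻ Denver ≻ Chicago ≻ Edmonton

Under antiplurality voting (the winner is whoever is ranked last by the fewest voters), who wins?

Last-place votes: Chicago 4, Geneva 28, Edmonton 12, Fresno 1, Denver 0.

Denver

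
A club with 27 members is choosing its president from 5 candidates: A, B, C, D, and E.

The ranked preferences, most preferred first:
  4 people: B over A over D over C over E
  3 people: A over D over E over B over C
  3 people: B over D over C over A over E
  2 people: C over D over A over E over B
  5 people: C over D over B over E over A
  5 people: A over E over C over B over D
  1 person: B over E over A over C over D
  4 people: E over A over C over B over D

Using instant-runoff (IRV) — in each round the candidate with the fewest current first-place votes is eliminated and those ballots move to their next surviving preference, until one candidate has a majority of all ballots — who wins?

A

Round 1: A 8, B 8, C 7, D 0, E 4. D eliminated.
Round 2: A 8, B 8, C 7, E 4. E eliminated.
Round 3: A 12, B 8, C 7. C eliminated.
Round 4: A 14, B 13. A has a majority (≥14).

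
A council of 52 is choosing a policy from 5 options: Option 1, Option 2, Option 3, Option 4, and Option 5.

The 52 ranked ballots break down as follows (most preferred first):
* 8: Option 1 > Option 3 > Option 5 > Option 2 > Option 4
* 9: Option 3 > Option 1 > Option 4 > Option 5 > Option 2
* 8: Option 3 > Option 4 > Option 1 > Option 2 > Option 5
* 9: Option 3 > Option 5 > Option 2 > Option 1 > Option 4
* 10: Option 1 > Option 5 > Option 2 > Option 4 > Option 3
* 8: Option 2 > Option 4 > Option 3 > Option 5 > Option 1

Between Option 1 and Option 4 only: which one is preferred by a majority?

Option 1 is ranked above Option 4 on 36 ballots; Option 4 above Option 1 on 16.

Option 1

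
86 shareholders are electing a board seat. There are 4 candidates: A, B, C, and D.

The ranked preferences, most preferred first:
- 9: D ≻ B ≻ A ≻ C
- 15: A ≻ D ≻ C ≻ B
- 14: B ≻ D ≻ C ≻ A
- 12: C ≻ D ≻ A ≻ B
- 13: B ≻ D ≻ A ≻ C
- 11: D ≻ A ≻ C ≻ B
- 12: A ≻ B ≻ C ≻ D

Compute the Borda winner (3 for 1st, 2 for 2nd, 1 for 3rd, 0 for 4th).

D

A: 9×1 + 15×3 + 14×0 + 12×1 + 13×1 + 11×2 + 12×3 = 137
B: 9×2 + 15×0 + 14×3 + 12×0 + 13×3 + 11×0 + 12×2 = 123
C: 9×0 + 15×1 + 14×1 + 12×3 + 13×0 + 11×1 + 12×1 = 88
D: 9×3 + 15×2 + 14×2 + 12×2 + 13×2 + 11×3 + 12×0 = 168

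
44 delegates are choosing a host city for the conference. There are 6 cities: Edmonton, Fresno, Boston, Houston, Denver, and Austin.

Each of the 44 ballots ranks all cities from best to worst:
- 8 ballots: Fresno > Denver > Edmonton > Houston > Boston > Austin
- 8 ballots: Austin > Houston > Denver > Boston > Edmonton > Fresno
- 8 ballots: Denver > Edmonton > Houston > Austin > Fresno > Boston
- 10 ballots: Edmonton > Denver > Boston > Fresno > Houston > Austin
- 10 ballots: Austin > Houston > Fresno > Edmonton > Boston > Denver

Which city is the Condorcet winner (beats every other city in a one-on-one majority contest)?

Denver

Denver vs Edmonton: 24–20
Denver vs Fresno: 26–18
Denver vs Boston: 34–10
Denver vs Houston: 26–18
Denver vs Austin: 26–18
Denver beats every other city.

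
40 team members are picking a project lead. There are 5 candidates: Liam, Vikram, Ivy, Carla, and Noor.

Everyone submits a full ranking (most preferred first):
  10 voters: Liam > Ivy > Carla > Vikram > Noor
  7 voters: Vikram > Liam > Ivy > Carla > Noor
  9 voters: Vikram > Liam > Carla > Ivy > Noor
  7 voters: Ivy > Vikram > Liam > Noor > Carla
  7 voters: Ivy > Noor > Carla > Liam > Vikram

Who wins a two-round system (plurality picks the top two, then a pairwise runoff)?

Round 1 first-place votes: Liam 10, Vikram 16, Ivy 14, Carla 0, Noor 0. Vikram and Ivy advance.
Runoff: Vikram is ranked above Ivy on 16 ballots, Ivy above Vikram on 24.

Ivy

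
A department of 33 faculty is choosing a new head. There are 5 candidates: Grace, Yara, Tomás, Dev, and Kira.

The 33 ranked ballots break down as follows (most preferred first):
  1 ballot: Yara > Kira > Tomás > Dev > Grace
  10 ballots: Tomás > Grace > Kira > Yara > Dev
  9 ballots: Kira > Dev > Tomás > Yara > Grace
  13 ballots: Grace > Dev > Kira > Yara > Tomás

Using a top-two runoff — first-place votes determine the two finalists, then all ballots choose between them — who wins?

Round 1 first-place votes: Grace 13, Yara 1, Tomás 10, Dev 0, Kira 9. Grace and Tomás advance.
Runoff: Grace is ranked above Tomás on 13 ballots, Tomás above Grace on 20.

Tomás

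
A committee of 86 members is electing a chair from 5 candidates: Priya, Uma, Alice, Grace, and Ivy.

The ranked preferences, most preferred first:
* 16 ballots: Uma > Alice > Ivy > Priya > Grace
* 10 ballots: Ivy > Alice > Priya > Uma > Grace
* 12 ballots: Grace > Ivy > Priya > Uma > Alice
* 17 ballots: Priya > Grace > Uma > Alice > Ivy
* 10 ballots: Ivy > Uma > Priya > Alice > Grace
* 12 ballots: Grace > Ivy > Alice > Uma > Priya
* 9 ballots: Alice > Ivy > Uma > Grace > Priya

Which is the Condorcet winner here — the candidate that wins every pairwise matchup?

Ivy vs Priya: 69–17
Ivy vs Uma: 53–33
Ivy vs Alice: 44–42
Ivy vs Grace: 45–41
Ivy beats every other candidate.

Ivy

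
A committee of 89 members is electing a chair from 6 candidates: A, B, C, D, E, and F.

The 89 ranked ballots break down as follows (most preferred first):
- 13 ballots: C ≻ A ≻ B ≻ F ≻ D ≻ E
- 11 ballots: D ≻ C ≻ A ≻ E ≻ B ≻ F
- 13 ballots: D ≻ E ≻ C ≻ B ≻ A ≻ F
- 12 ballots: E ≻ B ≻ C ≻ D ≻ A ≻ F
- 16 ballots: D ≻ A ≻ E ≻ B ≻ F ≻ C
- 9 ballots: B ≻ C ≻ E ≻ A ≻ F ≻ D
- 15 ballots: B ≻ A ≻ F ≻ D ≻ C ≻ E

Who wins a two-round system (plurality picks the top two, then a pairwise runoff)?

Round 1 first-place votes: A 0, B 24, C 13, D 40, E 12, F 0. D and B advance.
Runoff: D is ranked above B on 40 ballots, B above D on 49.

B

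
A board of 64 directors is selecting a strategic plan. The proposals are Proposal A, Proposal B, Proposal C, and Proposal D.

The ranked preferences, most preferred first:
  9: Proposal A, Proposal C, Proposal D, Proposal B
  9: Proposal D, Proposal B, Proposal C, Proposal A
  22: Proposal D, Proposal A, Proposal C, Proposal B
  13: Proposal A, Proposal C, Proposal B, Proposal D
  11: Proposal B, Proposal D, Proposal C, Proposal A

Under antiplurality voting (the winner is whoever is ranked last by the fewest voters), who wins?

Proposal C

Last-place votes: Proposal A 20, Proposal B 31, Proposal C 0, Proposal D 13.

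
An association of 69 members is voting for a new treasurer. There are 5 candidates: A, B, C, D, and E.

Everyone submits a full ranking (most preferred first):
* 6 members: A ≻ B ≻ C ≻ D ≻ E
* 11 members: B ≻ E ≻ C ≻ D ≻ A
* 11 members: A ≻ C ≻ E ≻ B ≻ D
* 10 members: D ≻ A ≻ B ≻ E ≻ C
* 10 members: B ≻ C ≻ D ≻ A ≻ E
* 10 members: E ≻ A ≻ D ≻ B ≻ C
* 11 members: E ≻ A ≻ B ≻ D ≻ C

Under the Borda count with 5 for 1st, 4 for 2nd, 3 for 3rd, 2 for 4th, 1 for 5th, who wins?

A: 6×5 + 11×1 + 11×5 + 10×4 + 10×2 + 10×4 + 11×4 = 240
B: 6×4 + 11×5 + 11×2 + 10×3 + 10×5 + 10×2 + 11×3 = 234
C: 6×3 + 11×3 + 11×4 + 10×1 + 10×4 + 10×1 + 11×1 = 166
D: 6×2 + 11×2 + 11×1 + 10×5 + 10×3 + 10×3 + 11×2 = 177
E: 6×1 + 11×4 + 11×3 + 10×2 + 10×1 + 10×5 + 11×5 = 218

A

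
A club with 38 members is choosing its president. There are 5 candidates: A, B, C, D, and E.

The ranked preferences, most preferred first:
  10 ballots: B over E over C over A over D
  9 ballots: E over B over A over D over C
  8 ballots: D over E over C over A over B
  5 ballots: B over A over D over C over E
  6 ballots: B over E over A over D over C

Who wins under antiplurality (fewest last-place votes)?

Last-place votes: A 0, B 8, C 15, D 10, E 5.

A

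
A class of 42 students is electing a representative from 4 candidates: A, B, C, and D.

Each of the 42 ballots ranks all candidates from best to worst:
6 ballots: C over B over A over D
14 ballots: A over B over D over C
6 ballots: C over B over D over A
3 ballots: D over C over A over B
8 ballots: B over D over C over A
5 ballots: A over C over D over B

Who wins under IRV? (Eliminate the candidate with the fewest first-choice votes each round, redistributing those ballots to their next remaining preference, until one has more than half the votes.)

Round 1: A 19, B 8, C 12, D 3. D eliminated.
Round 2: A 19, B 8, C 15. B eliminated.
Round 3: A 19, C 23. C has a majority (≥22).

C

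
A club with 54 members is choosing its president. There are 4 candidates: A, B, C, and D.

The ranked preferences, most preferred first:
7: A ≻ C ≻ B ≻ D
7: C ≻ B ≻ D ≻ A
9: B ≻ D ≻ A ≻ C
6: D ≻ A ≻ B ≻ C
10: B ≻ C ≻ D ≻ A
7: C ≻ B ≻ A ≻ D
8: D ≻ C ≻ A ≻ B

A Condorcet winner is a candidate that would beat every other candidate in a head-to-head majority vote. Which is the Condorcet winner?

C vs A: 32–22
C vs B: 29–25
C vs D: 31–23
C beats every other candidate.

C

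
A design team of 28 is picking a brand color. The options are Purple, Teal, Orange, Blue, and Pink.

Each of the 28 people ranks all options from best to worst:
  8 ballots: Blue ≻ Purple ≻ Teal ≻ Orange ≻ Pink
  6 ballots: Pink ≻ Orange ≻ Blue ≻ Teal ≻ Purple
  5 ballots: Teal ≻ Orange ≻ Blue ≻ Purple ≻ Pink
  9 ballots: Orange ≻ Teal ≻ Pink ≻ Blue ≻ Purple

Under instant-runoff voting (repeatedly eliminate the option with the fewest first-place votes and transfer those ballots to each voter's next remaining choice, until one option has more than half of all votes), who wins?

Orange

Round 1: Purple 0, Teal 5, Orange 9, Blue 8, Pink 6. Purple eliminated.
Round 2: Teal 5, Orange 9, Blue 8, Pink 6. Teal eliminated.
Round 3: Orange 14, Blue 8, Pink 6. Pink eliminated.
Round 4: Orange 20, Blue 8. Orange has a majority (≥15).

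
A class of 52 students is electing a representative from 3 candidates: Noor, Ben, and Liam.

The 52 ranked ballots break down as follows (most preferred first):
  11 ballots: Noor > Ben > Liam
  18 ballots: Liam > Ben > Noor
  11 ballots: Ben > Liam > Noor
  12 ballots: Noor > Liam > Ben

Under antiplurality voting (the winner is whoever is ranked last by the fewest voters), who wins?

Liam

Last-place votes: Noor 29, Ben 12, Liam 11.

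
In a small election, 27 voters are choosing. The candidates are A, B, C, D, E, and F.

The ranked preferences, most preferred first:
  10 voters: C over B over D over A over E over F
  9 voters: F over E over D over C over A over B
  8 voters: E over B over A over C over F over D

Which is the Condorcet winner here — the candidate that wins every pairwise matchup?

E

E vs A: 17–10
E vs B: 17–10
E vs C: 17–10
E vs D: 17–10
E vs F: 18–9
E beats every other candidate.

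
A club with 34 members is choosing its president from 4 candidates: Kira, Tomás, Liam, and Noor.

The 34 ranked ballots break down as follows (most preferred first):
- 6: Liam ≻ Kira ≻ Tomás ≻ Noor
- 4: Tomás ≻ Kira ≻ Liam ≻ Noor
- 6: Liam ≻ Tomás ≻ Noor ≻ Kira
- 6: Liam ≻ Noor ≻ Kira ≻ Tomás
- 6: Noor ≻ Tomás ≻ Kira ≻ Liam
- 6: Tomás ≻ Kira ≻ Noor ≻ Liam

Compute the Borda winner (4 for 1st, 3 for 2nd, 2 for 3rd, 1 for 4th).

Kira: 6×3 + 4×3 + 6×1 + 6×2 + 6×2 + 6×3 = 78
Tomás: 6×2 + 4×4 + 6×3 + 6×1 + 6×3 + 6×4 = 94
Liam: 6×4 + 4×2 + 6×4 + 6×4 + 6×1 + 6×1 = 92
Noor: 6×1 + 4×1 + 6×2 + 6×3 + 6×4 + 6×2 = 76

Tomás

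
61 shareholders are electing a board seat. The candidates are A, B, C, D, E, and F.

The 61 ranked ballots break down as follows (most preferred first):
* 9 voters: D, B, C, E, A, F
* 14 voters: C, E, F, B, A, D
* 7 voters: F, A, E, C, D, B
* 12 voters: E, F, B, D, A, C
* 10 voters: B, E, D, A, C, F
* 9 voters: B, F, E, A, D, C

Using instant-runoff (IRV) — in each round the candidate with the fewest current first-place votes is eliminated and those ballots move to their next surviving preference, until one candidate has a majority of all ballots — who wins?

E

Round 1: A 0, B 19, C 14, D 9, E 12, F 7. A eliminated.
Round 2: B 19, C 14, D 9, E 12, F 7. F eliminated.
Round 3: B 19, C 14, D 9, E 19. D eliminated.
Round 4: B 28, C 14, E 19. C eliminated.
Round 5: B 28, E 33. E has a majority (≥31).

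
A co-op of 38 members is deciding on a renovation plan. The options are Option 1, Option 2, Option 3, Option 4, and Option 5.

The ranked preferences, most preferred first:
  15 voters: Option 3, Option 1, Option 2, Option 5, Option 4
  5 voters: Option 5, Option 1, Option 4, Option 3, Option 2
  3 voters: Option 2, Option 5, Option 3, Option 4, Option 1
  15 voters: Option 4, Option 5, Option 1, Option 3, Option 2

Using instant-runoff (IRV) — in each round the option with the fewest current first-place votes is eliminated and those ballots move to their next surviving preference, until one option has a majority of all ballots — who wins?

Round 1: Option 1 0, Option 2 3, Option 3 15, Option 4 15, Option 5 5. Option 1 eliminated.
Round 2: Option 2 3, Option 3 15, Option 4 15, Option 5 5. Option 2 eliminated.
Round 3: Option 3 15, Option 4 15, Option 5 8. Option 5 eliminated.
Round 4: Option 3 18, Option 4 20. Option 4 has a majority (≥20).

Option 4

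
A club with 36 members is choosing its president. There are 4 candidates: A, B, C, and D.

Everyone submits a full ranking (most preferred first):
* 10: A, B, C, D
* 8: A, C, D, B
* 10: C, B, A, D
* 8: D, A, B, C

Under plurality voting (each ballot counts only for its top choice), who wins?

A

First-place votes: A 18, B 0, C 10, D 8.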